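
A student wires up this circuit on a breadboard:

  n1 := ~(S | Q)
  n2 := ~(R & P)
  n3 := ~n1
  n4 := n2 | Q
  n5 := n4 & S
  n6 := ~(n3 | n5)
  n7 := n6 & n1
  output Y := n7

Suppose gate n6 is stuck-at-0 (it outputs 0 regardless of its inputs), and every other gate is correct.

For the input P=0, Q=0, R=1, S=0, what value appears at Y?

Propagate with n6 forced: n1=1, n2=1, n3=0, n4=1, n5=0, n6=0 [stuck-at-0], n7=0.
So Y = 0. (Without the fault it would be 1.)

0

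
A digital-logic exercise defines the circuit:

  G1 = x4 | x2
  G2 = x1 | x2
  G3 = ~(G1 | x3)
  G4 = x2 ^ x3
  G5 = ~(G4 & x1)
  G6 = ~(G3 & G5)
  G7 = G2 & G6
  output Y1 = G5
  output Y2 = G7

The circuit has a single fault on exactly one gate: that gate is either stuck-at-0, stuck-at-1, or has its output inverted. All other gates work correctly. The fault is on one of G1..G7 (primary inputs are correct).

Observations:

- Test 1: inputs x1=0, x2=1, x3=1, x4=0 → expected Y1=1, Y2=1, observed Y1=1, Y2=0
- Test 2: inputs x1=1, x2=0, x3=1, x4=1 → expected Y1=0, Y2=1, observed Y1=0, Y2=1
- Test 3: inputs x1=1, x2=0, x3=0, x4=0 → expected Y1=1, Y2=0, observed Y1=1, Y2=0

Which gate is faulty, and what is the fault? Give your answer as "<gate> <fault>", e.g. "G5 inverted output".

Fault-free values for test 1 (x1=0, x2=1, x3=1, x4=0): G1=1, G2=1, G3=0, G4=0, G5=1, G6=1, G7=1, giving Y1=1, Y2=1. Observed Y1=1, Y2=0.
Test 1: faults giving observed Y1=1, Y2=0 are {G2 stuck-at-0, G2 inverted output, G3 stuck-at-1, G3 inverted output, G6 stuck-at-0, G6 inverted output, G7 stuck-at-0, G7 inverted output}.
Test 2 (x1=1, x2=0, x3=1, x4=1): fault-free G1=1, G2=1, G3=0, G4=1, G5=0, G6=1, G7=1 → Y1=0, Y2=1; observed Y1=0, Y2=1. Eliminates G2 stuck-at-0, G2 inverted output, G6 stuck-at-0, G6 inverted output, G7 stuck-at-0, G7 inverted output.
Test 3 (x1=1, x2=0, x3=0, x4=0): fault-free G1=0, G2=1, G3=1, G4=0, G5=1, G6=0, G7=0 → Y1=1, Y2=0; observed Y1=1, Y2=0. Eliminates G3 inverted output.
Only G3 stuck-at-1 is consistent with every test.

G3 stuck-at-1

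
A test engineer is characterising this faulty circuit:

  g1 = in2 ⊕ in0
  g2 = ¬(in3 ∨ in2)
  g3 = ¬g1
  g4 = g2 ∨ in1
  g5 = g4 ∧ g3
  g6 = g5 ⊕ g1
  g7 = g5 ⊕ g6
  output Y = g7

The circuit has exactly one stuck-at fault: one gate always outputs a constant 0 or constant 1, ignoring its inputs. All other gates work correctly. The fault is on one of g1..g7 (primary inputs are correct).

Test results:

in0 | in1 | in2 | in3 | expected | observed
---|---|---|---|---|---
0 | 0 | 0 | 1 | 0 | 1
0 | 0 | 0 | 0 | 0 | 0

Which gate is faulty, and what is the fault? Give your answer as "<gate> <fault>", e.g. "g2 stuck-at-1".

Fault-free values for test 1 (in0=0, in1=0, in2=0, in3=1): g1=0, g2=0, g3=1, g4=0, g5=0, g6=0, g7=0, giving Y=0. Observed 1.
Test 1: faults giving observed 1 are {g1 stuck-at-1, g6 stuck-at-1, g7 stuck-at-1}.
Test 2 (in0=0, in1=0, in2=0, in3=0): fault-free g1=0, g2=1, g3=1, g4=1, g5=1, g6=1, g7=0 → 0; observed 0. Eliminates g1 stuck-at-1, g7 stuck-at-1.
Only g6 stuck-at-1 is consistent with every test.

g6 stuck-at-1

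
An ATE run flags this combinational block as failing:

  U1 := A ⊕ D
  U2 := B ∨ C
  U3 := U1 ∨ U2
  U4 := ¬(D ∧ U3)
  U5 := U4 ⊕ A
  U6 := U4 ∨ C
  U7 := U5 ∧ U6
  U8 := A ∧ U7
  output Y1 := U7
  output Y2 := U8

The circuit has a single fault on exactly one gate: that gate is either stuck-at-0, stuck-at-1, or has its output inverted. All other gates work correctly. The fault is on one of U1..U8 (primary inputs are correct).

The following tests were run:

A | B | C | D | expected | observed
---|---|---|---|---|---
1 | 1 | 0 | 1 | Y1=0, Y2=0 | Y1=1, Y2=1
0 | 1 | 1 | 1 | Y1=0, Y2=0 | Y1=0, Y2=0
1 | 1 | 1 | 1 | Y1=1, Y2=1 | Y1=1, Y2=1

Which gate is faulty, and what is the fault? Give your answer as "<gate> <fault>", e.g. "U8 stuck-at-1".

Fault-free values for test 1 (A=1, B=1, C=0, D=1): U1=0, U2=1, U3=1, U4=0, U5=1, U6=0, U7=0, U8=0, giving Y1=0, Y2=0. Observed Y1=1, Y2=1.
Test 1: faults giving observed Y1=1, Y2=1 are {U6 stuck-at-1, U6 inverted output, U7 stuck-at-1, U7 inverted output}.
Test 2 (A=0, B=1, C=1, D=1): fault-free U1=1, U2=1, U3=1, U4=0, U5=0, U6=1, U7=0, U8=0 → Y1=0, Y2=0; observed Y1=0, Y2=0. Eliminates U7 stuck-at-1, U7 inverted output.
Test 3 (A=1, B=1, C=1, D=1): fault-free U1=0, U2=1, U3=1, U4=0, U5=1, U6=1, U7=1, U8=1 → Y1=1, Y2=1; observed Y1=1, Y2=1. Eliminates U6 inverted output.
Only U6 stuck-at-1 is consistent with every test.

U6 stuck-at-1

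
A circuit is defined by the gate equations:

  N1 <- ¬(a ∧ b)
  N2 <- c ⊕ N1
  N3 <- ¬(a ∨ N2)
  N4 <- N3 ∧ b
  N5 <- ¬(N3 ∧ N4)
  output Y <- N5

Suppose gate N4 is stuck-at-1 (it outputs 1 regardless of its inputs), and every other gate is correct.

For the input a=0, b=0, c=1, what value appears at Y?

Propagate with N4 forced: N1=1, N2=0, N3=1, N4=1 [stuck-at-1], N5=0.
So Y = 0. (Without the fault it would be 1.)

0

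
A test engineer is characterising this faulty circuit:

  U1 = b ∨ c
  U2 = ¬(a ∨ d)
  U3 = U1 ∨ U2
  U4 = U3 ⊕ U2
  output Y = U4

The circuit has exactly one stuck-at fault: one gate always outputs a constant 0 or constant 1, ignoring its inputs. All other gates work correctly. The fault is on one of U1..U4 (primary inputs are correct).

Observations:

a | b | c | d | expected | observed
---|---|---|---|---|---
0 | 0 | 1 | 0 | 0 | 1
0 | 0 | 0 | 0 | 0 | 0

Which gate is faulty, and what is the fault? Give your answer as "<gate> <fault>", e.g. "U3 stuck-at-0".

Fault-free values for test 1 (a=0, b=0, c=1, d=0): U1=1, U2=1, U3=1, U4=0, giving Y=0. Observed 1.
Test 1: faults giving observed 1 are {U2 stuck-at-0, U3 stuck-at-0, U4 stuck-at-1}.
Test 2 (a=0, b=0, c=0, d=0): fault-free U1=0, U2=1, U3=1, U4=0 → 0; observed 0. Eliminates U3 stuck-at-0, U4 stuck-at-1.
Only U2 stuck-at-0 is consistent with every test.

U2 stuck-at-0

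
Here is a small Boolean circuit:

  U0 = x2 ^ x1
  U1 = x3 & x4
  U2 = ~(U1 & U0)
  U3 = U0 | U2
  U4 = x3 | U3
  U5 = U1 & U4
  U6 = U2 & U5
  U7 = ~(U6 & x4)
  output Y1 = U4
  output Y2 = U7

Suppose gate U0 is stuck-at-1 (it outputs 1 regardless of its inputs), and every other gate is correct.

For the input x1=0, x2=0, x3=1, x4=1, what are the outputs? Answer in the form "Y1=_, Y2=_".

Propagate with U0 forced: U0=1 [stuck-at-1], U1=1, U2=0, U3=1, U4=1, U5=1, U6=0, U7=1.
So the outputs are Y1=1, Y2=1. (Without the fault they would be Y1=1, Y2=0.)

Y1=1, Y2=1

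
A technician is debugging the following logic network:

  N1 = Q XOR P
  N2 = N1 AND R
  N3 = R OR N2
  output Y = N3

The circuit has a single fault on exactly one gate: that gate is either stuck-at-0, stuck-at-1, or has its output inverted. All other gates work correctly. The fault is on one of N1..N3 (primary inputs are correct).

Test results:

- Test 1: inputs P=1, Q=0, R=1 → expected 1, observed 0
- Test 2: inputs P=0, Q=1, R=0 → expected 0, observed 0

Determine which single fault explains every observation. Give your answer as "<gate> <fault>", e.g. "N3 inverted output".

Fault-free values for test 1 (P=1, Q=0, R=1): N1=1, N2=1, N3=1, giving Y=1. Observed 0.
Test 1: faults giving observed 0 are {N3 stuck-at-0, N3 inverted output}.
Test 2 (P=0, Q=1, R=0): fault-free N1=1, N2=0, N3=0 → 0; observed 0. Eliminates N3 inverted output.
Only N3 stuck-at-0 is consistent with every test.

N3 stuck-at-0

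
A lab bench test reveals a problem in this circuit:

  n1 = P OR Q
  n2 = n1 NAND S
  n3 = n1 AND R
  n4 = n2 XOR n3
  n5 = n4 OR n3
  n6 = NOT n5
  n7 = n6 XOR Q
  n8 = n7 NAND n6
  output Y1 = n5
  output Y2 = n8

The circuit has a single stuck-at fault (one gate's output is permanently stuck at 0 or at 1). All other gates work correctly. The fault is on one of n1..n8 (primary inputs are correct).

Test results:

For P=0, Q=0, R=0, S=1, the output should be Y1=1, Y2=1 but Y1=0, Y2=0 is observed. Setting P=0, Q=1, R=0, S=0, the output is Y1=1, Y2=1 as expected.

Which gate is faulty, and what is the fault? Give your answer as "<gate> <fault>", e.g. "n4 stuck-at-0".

n1 stuck-at-1

Fault-free values for test 1 (P=0, Q=0, R=0, S=1): n1=0, n2=1, n3=0, n4=1, n5=1, n6=0, n7=0, n8=1, giving Y1=1, Y2=1. Observed Y1=0, Y2=0.
Test 1: faults giving observed Y1=0, Y2=0 are {n1 stuck-at-1, n2 stuck-at-0, n4 stuck-at-0, n5 stuck-at-0}.
Test 2 (P=0, Q=1, R=0, S=0): fault-free n1=1, n2=1, n3=0, n4=1, n5=1, n6=0, n7=1, n8=1 → Y1=1, Y2=1; observed Y1=1, Y2=1. Eliminates n2 stuck-at-0, n4 stuck-at-0, n5 stuck-at-0.
Only n1 stuck-at-1 is consistent with every test.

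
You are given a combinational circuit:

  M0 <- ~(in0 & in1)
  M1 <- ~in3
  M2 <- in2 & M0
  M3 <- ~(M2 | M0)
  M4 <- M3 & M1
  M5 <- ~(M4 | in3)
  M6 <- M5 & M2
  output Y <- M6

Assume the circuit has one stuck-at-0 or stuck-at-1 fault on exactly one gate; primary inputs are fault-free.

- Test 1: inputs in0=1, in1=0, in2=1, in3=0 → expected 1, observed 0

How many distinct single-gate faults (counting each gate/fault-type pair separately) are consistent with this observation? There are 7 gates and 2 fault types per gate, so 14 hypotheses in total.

Fault-free: M0=1, M1=1, M2=1, M3=0, M4=0, M5=1, M6=1 → 1. Observed 0.
  M0 stuck-at-0: output 0 ✓
  M0 stuck-at-1: output 1 ✗
  M1 stuck-at-0: output 1 ✗
  M1 stuck-at-1: output 1 ✗
  M2 stuck-at-0: output 0 ✓
  M2 stuck-at-1: output 1 ✗
  M3 stuck-at-0: output 1 ✗
  M3 stuck-at-1: output 0 ✓
  M4 stuck-at-0: output 1 ✗
  M4 stuck-at-1: output 0 ✓
  M5 stuck-at-0: output 0 ✓
  M5 stuck-at-1: output 1 ✗
  M6 stuck-at-0: output 0 ✓
  M6 stuck-at-1: output 1 ✗
Consistent faults: {M0 stuck-at-0, M2 stuck-at-0, M3 stuck-at-1, M4 stuck-at-1, M5 stuck-at-0, M6 stuck-at-0} — 6 in all.

6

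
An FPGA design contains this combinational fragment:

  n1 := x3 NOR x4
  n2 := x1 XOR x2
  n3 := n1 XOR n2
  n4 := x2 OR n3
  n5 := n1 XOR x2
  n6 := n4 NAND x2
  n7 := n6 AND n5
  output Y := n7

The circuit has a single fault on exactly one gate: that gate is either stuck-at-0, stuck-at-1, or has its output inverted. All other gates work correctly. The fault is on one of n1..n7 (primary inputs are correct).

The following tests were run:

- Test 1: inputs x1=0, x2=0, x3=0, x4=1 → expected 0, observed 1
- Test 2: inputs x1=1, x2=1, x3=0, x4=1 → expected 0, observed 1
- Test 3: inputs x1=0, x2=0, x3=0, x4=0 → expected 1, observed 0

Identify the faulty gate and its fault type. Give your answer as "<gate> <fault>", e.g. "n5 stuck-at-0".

Fault-free values for test 1 (x1=0, x2=0, x3=0, x4=1): n1=0, n2=0, n3=0, n4=0, n5=0, n6=1, n7=0, giving Y=0. Observed 1.
Test 1: faults giving observed 1 are {n1 stuck-at-1, n1 inverted output, n5 stuck-at-1, n5 inverted output, n7 stuck-at-1, n7 inverted output}.
Test 2 (x1=1, x2=1, x3=0, x4=1): fault-free n1=0, n2=0, n3=0, n4=1, n5=1, n6=0, n7=0 → 0; observed 1. Eliminates n1 stuck-at-1, n1 inverted output, n5 stuck-at-1, n5 inverted output.
Test 3 (x1=0, x2=0, x3=0, x4=0): fault-free n1=1, n2=0, n3=1, n4=1, n5=1, n6=1, n7=1 → 1; observed 0. Eliminates n7 stuck-at-1.
Only n7 inverted output is consistent with every test.

n7 inverted output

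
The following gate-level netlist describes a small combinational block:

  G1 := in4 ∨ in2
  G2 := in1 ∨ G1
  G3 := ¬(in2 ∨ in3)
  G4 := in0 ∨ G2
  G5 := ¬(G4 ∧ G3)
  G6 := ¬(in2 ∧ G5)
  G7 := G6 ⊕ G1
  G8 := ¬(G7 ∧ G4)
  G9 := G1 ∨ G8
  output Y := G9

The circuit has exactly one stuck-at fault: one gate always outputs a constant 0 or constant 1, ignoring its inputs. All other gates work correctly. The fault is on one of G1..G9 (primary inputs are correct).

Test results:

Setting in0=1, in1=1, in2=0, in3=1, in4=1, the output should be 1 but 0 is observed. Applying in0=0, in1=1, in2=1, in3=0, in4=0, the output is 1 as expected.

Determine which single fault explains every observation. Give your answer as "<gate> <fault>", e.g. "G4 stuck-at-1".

G1 stuck-at-0

Fault-free values for test 1 (in0=1, in1=1, in2=0, in3=1, in4=1): G1=1, G2=1, G3=0, G4=1, G5=1, G6=1, G7=0, G8=1, G9=1, giving Y=1. Observed 0.
Test 1: faults giving observed 0 are {G1 stuck-at-0, G9 stuck-at-0}.
Test 2 (in0=0, in1=1, in2=1, in3=0, in4=0): fault-free G1=1, G2=1, G3=0, G4=1, G5=1, G6=0, G7=1, G8=0, G9=1 → 1; observed 1. Eliminates G9 stuck-at-0.
Only G1 stuck-at-0 is consistent with every test.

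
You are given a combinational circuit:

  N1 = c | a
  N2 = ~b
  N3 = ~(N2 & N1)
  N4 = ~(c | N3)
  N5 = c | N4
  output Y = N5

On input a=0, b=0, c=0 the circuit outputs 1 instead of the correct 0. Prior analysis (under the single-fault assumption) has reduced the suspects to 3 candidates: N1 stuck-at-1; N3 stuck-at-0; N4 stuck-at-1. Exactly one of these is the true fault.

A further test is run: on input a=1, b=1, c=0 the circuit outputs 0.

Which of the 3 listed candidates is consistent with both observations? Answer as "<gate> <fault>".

N1 stuck-at-1

Evaluate each candidate on input a=1, b=1, c=0:
  N1 stuck-at-1: N1=1 [stuck-at-1], N2=0, N3=1, N4=0, N5=0 → 0 — matches
  N3 stuck-at-0: N1=1, N2=0, N3=0 [stuck-at-0], N4=1, N5=1 → 1 — eliminated
  N4 stuck-at-1: N1=1, N2=0, N3=1, N4=1 [stuck-at-1], N5=1 → 1 — eliminated
Only N1 stuck-at-1 reproduces the observed 0.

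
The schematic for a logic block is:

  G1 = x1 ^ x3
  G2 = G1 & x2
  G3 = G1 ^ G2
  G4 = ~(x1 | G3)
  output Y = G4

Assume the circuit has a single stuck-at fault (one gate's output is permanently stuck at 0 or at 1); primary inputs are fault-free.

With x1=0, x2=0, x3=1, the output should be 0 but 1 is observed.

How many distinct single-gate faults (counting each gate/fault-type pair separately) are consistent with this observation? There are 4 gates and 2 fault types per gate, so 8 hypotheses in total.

Fault-free: G1=1, G2=0, G3=1, G4=0 → 0. Observed 1.
  G1 stuck-at-0: output 1 ✓
  G1 stuck-at-1: output 0 ✗
  G2 stuck-at-0: output 0 ✗
  G2 stuck-at-1: output 1 ✓
  G3 stuck-at-0: output 1 ✓
  G3 stuck-at-1: output 0 ✗
  G4 stuck-at-0: output 0 ✗
  G4 stuck-at-1: output 1 ✓
Consistent faults: {G1 stuck-at-0, G2 stuck-at-1, G3 stuck-at-0, G4 stuck-at-1} — 4 in all.

4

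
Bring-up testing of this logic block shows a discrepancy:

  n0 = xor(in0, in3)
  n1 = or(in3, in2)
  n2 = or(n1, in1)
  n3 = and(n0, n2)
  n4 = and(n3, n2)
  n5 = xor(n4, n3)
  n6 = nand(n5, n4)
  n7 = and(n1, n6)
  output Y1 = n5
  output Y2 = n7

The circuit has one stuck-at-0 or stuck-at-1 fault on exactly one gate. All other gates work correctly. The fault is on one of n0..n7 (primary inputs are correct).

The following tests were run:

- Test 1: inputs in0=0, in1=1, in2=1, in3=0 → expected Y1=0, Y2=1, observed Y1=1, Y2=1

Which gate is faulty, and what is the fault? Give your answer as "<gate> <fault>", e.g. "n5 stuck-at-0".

Fault-free values for test 1 (in0=0, in1=1, in2=1, in3=0): n0=0, n1=1, n2=1, n3=0, n4=0, n5=0, n6=1, n7=1, giving Y1=0, Y2=1. Observed Y1=1, Y2=1.
Test 1: faults giving observed Y1=1, Y2=1 are {n5 stuck-at-1}.
Only n5 stuck-at-1 is consistent with every test.

n5 stuck-at-1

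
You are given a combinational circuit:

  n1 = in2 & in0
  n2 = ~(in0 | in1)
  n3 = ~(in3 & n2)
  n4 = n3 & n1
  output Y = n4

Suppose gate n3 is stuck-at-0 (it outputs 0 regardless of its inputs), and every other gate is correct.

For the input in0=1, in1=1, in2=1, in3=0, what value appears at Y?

Propagate with n3 forced: n1=1, n2=0, n3=0 [stuck-at-0], n4=0.
So Y = 0. (Without the fault it would be 1.)

0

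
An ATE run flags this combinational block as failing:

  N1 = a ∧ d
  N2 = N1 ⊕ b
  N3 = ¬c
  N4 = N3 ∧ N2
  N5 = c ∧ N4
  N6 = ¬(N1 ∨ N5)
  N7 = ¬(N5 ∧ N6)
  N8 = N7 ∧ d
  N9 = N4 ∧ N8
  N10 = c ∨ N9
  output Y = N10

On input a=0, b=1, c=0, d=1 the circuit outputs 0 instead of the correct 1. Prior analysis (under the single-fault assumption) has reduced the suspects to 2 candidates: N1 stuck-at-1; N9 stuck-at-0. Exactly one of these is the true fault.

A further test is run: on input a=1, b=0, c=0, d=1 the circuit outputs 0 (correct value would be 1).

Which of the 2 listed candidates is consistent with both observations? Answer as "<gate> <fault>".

N9 stuck-at-0

Evaluate each candidate on input a=1, b=0, c=0, d=1:
  N1 stuck-at-1: N1=1 [stuck-at-1], N2=1, N3=1, N4=1, N5=0, N6=0, N7=1, N8=1, N9=1, N10=1 → 1 — eliminated
  N9 stuck-at-0: N1=1, N2=1, N3=1, N4=1, N5=0, N6=0, N7=1, N8=1, N9=0 [stuck-at-0], N10=0 → 0 — matches
Only N9 stuck-at-0 reproduces the observed 0.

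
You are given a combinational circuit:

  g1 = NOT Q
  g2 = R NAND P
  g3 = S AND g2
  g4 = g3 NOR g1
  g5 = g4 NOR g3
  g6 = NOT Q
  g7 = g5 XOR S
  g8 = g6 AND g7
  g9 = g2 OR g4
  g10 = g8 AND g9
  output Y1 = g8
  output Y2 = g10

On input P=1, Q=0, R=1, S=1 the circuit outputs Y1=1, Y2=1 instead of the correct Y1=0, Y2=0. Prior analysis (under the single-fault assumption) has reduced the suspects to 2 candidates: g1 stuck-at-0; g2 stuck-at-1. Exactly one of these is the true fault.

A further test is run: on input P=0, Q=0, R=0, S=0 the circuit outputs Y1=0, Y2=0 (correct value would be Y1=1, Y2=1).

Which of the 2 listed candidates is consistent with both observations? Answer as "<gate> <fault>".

g1 stuck-at-0

Evaluate each candidate on input P=0, Q=0, R=0, S=0:
  g1 stuck-at-0: g1=0 [stuck-at-0], g2=1, g3=0, g4=1, g5=0, g6=1, g7=0, g8=0, g9=1, g10=0 → Y1=0, Y2=0 — matches
  g2 stuck-at-1: g1=1, g2=1 [stuck-at-1], g3=0, g4=0, g5=1, g6=1, g7=1, g8=1, g9=1, g10=1 → Y1=1, Y2=1 — eliminated
Only g1 stuck-at-0 reproduces the observed Y1=0, Y2=0.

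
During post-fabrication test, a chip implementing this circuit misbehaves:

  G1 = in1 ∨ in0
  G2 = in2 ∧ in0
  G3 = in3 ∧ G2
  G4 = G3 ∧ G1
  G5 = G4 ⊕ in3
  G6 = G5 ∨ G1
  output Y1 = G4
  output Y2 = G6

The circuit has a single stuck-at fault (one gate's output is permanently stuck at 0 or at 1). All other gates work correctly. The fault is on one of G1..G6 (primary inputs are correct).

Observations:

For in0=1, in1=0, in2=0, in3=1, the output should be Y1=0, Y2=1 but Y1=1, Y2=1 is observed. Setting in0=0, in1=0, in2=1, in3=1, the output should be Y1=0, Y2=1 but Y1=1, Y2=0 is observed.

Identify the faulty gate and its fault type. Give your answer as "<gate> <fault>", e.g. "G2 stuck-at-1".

G4 stuck-at-1

Fault-free values for test 1 (in0=1, in1=0, in2=0, in3=1): G1=1, G2=0, G3=0, G4=0, G5=1, G6=1, giving Y1=0, Y2=1. Observed Y1=1, Y2=1.
Test 1: faults giving observed Y1=1, Y2=1 are {G2 stuck-at-1, G3 stuck-at-1, G4 stuck-at-1}.
Test 2 (in0=0, in1=0, in2=1, in3=1): fault-free G1=0, G2=0, G3=0, G4=0, G5=1, G6=1 → Y1=0, Y2=1; observed Y1=1, Y2=0. Eliminates G2 stuck-at-1, G3 stuck-at-1.
Only G4 stuck-at-1 is consistent with every test.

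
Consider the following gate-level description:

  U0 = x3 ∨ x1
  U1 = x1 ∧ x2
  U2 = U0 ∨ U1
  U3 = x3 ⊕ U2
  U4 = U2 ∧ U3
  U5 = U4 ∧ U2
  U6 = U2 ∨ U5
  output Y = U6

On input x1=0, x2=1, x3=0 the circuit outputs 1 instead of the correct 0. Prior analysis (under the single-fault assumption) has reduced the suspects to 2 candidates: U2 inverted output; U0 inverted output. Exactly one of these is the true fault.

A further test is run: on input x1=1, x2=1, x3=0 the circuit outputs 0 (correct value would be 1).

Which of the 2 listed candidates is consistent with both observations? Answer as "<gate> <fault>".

Evaluate each candidate on input x1=1, x2=1, x3=0:
  U2 inverted output: U0=1, U1=1, U2=0 [inverted output], U3=0, U4=0, U5=0, U6=0 → 0 — matches
  U0 inverted output: U0=0 [inverted output], U1=1, U2=1, U3=1, U4=1, U5=1, U6=1 → 1 — eliminated
Only U2 inverted output reproduces the observed 0.

U2 inverted output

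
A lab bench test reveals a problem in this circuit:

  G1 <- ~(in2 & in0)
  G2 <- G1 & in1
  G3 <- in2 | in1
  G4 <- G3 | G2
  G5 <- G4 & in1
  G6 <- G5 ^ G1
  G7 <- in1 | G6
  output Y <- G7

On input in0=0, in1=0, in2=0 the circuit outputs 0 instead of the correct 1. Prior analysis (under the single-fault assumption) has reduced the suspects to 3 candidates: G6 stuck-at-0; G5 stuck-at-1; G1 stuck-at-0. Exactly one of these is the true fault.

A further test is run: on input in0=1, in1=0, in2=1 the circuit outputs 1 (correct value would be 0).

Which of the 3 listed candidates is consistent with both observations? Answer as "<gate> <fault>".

G5 stuck-at-1

Evaluate each candidate on input in0=1, in1=0, in2=1:
  G6 stuck-at-0: G1=0, G2=0, G3=1, G4=1, G5=0, G6=0 [stuck-at-0], G7=0 → 0 — eliminated
  G5 stuck-at-1: G1=0, G2=0, G3=1, G4=1, G5=1 [stuck-at-1], G6=1, G7=1 → 1 — matches
  G1 stuck-at-0: G1=0 [stuck-at-0], G2=0, G3=1, G4=1, G5=0, G6=0, G7=0 → 0 — eliminated
Only G5 stuck-at-1 reproduces the observed 1.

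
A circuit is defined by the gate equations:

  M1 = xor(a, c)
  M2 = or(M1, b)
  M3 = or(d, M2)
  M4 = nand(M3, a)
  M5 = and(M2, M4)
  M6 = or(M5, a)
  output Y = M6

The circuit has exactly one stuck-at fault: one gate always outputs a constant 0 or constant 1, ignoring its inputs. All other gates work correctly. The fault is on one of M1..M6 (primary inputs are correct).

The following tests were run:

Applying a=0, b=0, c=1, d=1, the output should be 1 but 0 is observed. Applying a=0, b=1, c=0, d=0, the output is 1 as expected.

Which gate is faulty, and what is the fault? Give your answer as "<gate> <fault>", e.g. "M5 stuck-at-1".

Fault-free values for test 1 (a=0, b=0, c=1, d=1): M1=1, M2=1, M3=1, M4=1, M5=1, M6=1, giving Y=1. Observed 0.
Test 1: faults giving observed 0 are {M1 stuck-at-0, M2 stuck-at-0, M4 stuck-at-0, M5 stuck-at-0, M6 stuck-at-0}.
Test 2 (a=0, b=1, c=0, d=0): fault-free M1=0, M2=1, M3=1, M4=1, M5=1, M6=1 → 1; observed 1. Eliminates M2 stuck-at-0, M4 stuck-at-0, M5 stuck-at-0, M6 stuck-at-0.
Only M1 stuck-at-0 is consistent with every test.

M1 stuck-at-0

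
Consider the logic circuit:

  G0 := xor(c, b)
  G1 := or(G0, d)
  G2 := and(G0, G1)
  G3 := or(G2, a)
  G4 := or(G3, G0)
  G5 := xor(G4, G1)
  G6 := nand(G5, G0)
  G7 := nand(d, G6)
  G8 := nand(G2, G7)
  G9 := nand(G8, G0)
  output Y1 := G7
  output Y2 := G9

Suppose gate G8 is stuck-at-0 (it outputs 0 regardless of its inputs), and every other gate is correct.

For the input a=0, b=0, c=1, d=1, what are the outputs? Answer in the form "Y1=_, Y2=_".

Y1=0, Y2=1

Propagate with G8 forced: G0=1, G1=1, G2=1, G3=1, G4=1, G5=0, G6=1, G7=0, G8=0 [stuck-at-0], G9=1.
So the outputs are Y1=0, Y2=1. (Without the fault they would be Y1=0, Y2=0.)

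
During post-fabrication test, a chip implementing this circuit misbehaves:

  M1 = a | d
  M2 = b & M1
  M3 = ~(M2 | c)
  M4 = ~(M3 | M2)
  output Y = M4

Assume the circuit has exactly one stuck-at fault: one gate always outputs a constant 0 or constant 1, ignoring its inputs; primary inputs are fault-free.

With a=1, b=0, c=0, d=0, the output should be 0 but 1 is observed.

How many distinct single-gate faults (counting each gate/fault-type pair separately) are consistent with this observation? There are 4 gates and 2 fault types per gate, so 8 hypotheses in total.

2

Fault-free: M1=1, M2=0, M3=1, M4=0 → 0. Observed 1.
  M1 stuck-at-0: output 0 ✗
  M1 stuck-at-1: output 0 ✗
  M2 stuck-at-0: output 0 ✗
  M2 stuck-at-1: output 0 ✗
  M3 stuck-at-0: output 1 ✓
  M3 stuck-at-1: output 0 ✗
  M4 stuck-at-0: output 0 ✗
  M4 stuck-at-1: output 1 ✓
Consistent faults: {M3 stuck-at-0, M4 stuck-at-1} — 2 in all.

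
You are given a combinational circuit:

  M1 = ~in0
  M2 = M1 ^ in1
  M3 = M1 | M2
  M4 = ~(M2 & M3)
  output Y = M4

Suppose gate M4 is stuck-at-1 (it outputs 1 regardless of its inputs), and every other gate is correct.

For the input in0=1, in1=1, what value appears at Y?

1

Propagate with M4 forced: M1=0, M2=1, M3=1, M4=1 [stuck-at-1].
So Y = 1. (Without the fault it would be 0.)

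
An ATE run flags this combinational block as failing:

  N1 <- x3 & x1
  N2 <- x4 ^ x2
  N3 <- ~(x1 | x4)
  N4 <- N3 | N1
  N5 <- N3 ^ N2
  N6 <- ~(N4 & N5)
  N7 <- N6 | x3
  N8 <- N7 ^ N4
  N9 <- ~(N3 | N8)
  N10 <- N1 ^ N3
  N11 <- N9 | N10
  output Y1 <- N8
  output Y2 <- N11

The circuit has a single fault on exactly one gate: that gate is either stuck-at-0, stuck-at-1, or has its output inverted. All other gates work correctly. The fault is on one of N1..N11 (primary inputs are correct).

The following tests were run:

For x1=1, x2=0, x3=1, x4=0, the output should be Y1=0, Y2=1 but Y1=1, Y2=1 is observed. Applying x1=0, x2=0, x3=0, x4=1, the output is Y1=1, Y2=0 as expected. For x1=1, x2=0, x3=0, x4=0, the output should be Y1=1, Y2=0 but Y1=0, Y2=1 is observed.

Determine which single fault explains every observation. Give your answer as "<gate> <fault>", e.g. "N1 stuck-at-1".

N4 inverted output

Fault-free values for test 1 (x1=1, x2=0, x3=1, x4=0): N1=1, N2=0, N3=0, N4=1, N5=0, N6=1, N7=1, N8=0, N9=1, N10=1, N11=1, giving Y1=0, Y2=1. Observed Y1=1, Y2=1.
Test 1: faults giving observed Y1=1, Y2=1 are {N4 stuck-at-0, N4 inverted output, N7 stuck-at-0, N7 inverted output, N8 stuck-at-1, N8 inverted output}.
Test 2 (x1=0, x2=0, x3=0, x4=1): fault-free N1=0, N2=1, N3=0, N4=0, N5=1, N6=1, N7=1, N8=1, N9=0, N10=0, N11=0 → Y1=1, Y2=0; observed Y1=1, Y2=0. Eliminates N7 stuck-at-0, N7 inverted output, N8 inverted output.
Test 3 (x1=1, x2=0, x3=0, x4=0): fault-free N1=0, N2=0, N3=0, N4=0, N5=0, N6=1, N7=1, N8=1, N9=0, N10=0, N11=0 → Y1=1, Y2=0; observed Y1=0, Y2=1. Eliminates N4 stuck-at-0, N8 stuck-at-1.
Only N4 inverted output is consistent with every test.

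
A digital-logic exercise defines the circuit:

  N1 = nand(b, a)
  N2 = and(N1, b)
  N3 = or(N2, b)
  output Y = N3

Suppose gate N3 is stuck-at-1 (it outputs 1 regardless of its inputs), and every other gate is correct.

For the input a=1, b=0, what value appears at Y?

Propagate with N3 forced: N1=1, N2=0, N3=1 [stuck-at-1].
So Y = 1. (Without the fault it would be 0.)

1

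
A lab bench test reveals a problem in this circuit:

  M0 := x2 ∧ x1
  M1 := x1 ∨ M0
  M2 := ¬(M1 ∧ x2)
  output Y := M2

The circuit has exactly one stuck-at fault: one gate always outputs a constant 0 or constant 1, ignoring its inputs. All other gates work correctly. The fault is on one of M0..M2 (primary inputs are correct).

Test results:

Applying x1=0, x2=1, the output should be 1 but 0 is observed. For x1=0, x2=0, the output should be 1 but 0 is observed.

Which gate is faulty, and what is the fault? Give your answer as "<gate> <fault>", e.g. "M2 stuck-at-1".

Fault-free values for test 1 (x1=0, x2=1): M0=0, M1=0, M2=1, giving Y=1. Observed 0.
Test 1: faults giving observed 0 are {M0 stuck-at-1, M1 stuck-at-1, M2 stuck-at-0}.
Test 2 (x1=0, x2=0): fault-free M0=0, M1=0, M2=1 → 1; observed 0. Eliminates M0 stuck-at-1, M1 stuck-at-1.
Only M2 stuck-at-0 is consistent with every test.

M2 stuck-at-0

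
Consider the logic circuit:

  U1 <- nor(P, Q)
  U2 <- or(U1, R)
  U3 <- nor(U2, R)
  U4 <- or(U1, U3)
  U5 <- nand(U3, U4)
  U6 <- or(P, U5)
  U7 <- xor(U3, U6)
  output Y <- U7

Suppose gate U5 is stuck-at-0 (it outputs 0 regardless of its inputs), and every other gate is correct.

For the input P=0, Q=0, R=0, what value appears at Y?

0

Propagate with U5 forced: U1=1, U2=1, U3=0, U4=1, U5=0 [stuck-at-0], U6=0, U7=0.
So Y = 0. (Without the fault it would be 1.)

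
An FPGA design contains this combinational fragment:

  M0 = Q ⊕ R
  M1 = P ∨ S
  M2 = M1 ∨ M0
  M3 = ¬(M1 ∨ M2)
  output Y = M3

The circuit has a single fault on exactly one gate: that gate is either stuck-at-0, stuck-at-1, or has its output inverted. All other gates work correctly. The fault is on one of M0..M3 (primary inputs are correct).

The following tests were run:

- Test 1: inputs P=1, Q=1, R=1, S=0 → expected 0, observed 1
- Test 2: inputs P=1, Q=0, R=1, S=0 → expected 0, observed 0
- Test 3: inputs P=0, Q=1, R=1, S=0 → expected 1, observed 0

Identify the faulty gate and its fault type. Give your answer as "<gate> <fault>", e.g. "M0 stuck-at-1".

M1 inverted output

Fault-free values for test 1 (P=1, Q=1, R=1, S=0): M0=0, M1=1, M2=1, M3=0, giving Y=0. Observed 1.
Test 1: faults giving observed 1 are {M1 stuck-at-0, M1 inverted output, M3 stuck-at-1, M3 inverted output}.
Test 2 (P=1, Q=0, R=1, S=0): fault-free M0=1, M1=1, M2=1, M3=0 → 0; observed 0. Eliminates M3 stuck-at-1, M3 inverted output.
Test 3 (P=0, Q=1, R=1, S=0): fault-free M0=0, M1=0, M2=0, M3=1 → 1; observed 0. Eliminates M1 stuck-at-0.
Only M1 inverted output is consistent with every test.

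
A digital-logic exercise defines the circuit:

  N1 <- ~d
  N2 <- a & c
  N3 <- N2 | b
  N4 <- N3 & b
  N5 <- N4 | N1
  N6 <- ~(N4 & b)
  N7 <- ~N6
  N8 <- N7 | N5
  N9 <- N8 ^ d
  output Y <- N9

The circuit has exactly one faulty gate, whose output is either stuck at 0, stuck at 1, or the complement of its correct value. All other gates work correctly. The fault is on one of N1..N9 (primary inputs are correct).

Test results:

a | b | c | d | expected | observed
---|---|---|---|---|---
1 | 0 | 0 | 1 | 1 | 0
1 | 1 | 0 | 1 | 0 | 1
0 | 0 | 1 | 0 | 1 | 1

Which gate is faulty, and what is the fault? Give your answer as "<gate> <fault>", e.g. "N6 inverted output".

N4 inverted output

Fault-free values for test 1 (a=1, b=0, c=0, d=1): N1=0, N2=0, N3=0, N4=0, N5=0, N6=1, N7=0, N8=0, N9=1, giving Y=1. Observed 0.
Test 1: faults giving observed 0 are {N1 stuck-at-1, N1 inverted output, N4 stuck-at-1, N4 inverted output, N5 stuck-at-1, N5 inverted output, N6 stuck-at-0, N6 inverted output, N7 stuck-at-1, N7 inverted output, N8 stuck-at-1, N8 inverted output, N9 stuck-at-0, N9 inverted output}.
Test 2 (a=1, b=1, c=0, d=1): fault-free N1=0, N2=0, N3=1, N4=1, N5=1, N6=0, N7=1, N8=1, N9=0 → 0; observed 1. Eliminates N1 stuck-at-1, N1 inverted output, N4 stuck-at-1, N5 stuck-at-1, N5 inverted output, N6 stuck-at-0, N6 inverted output, N7 stuck-at-1, N7 inverted output, N8 stuck-at-1, N9 stuck-at-0.
Test 3 (a=0, b=0, c=1, d=0): fault-free N1=1, N2=0, N3=0, N4=0, N5=1, N6=1, N7=0, N8=1, N9=1 → 1; observed 1. Eliminates N8 inverted output, N9 inverted output.
Only N4 inverted output is consistent with every test.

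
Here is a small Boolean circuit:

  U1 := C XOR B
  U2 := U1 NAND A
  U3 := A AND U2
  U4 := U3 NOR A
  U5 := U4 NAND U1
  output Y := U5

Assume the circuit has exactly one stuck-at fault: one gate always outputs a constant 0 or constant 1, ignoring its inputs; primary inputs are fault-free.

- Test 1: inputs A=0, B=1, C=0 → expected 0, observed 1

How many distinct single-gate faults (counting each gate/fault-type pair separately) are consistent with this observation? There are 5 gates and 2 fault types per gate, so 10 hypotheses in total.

Fault-free: U1=1, U2=1, U3=0, U4=1, U5=0 → 0. Observed 1.
  U1 stuck-at-0: output 1 ✓
  U1 stuck-at-1: output 0 ✗
  U2 stuck-at-0: output 0 ✗
  U2 stuck-at-1: output 0 ✗
  U3 stuck-at-0: output 0 ✗
  U3 stuck-at-1: output 1 ✓
  U4 stuck-at-0: output 1 ✓
  U4 stuck-at-1: output 0 ✗
  U5 stuck-at-0: output 0 ✗
  U5 stuck-at-1: output 1 ✓
Consistent faults: {U1 stuck-at-0, U3 stuck-at-1, U4 stuck-at-0, U5 stuck-at-1} — 4 in all.

4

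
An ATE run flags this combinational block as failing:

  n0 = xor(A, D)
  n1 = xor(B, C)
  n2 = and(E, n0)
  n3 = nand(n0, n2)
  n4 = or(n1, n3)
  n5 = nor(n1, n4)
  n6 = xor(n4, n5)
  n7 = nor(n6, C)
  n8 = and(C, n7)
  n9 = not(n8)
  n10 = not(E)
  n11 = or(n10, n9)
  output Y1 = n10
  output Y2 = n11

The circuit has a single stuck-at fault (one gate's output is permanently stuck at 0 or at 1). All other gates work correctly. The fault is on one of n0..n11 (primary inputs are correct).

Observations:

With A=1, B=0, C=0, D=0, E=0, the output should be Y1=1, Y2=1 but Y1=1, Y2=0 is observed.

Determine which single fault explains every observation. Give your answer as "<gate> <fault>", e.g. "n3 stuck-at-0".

Fault-free values for test 1 (A=1, B=0, C=0, D=0, E=0): n0=1, n1=0, n2=0, n3=1, n4=1, n5=0, n6=1, n7=0, n8=0, n9=1, n10=1, n11=1, giving Y1=1, Y2=1. Observed Y1=1, Y2=0.
Test 1: faults giving observed Y1=1, Y2=0 are {n11 stuck-at-0}.
Only n11 stuck-at-0 is consistent with every test.

n11 stuck-at-0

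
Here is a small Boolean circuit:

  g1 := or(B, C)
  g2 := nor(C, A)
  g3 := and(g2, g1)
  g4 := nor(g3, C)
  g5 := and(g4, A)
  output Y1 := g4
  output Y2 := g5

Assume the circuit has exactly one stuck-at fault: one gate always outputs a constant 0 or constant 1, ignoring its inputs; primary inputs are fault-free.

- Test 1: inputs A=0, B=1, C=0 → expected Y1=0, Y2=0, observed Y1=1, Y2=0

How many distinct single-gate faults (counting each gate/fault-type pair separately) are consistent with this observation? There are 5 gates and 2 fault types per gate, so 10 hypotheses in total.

Fault-free: g1=1, g2=1, g3=1, g4=0, g5=0 → Y1=0, Y2=0. Observed Y1=1, Y2=0.
  g1 stuck-at-0: output Y1=1, Y2=0 ✓
  g1 stuck-at-1: output Y1=0, Y2=0 ✗
  g2 stuck-at-0: output Y1=1, Y2=0 ✓
  g2 stuck-at-1: output Y1=0, Y2=0 ✗
  g3 stuck-at-0: output Y1=1, Y2=0 ✓
  g3 stuck-at-1: output Y1=0, Y2=0 ✗
  g4 stuck-at-0: output Y1=0, Y2=0 ✗
  g4 stuck-at-1: output Y1=1, Y2=0 ✓
  g5 stuck-at-0: output Y1=0, Y2=0 ✗
  g5 stuck-at-1: output Y1=0, Y2=1 ✗
Consistent faults: {g1 stuck-at-0, g2 stuck-at-0, g3 stuck-at-0, g4 stuck-at-1} — 4 in all.

4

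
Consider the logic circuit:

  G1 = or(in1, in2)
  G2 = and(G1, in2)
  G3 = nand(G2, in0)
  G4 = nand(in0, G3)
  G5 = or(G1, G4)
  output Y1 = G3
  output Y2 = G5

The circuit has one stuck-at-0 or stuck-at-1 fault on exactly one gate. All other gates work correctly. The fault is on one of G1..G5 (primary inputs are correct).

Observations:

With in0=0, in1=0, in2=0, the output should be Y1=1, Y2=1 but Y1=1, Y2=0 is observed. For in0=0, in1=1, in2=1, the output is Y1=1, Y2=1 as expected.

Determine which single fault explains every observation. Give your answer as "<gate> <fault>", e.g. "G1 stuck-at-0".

G4 stuck-at-0

Fault-free values for test 1 (in0=0, in1=0, in2=0): G1=0, G2=0, G3=1, G4=1, G5=1, giving Y1=1, Y2=1. Observed Y1=1, Y2=0.
Test 1: faults giving observed Y1=1, Y2=0 are {G4 stuck-at-0, G5 stuck-at-0}.
Test 2 (in0=0, in1=1, in2=1): fault-free G1=1, G2=1, G3=1, G4=1, G5=1 → Y1=1, Y2=1; observed Y1=1, Y2=1. Eliminates G5 stuck-at-0.
Only G4 stuck-at-0 is consistent with every test.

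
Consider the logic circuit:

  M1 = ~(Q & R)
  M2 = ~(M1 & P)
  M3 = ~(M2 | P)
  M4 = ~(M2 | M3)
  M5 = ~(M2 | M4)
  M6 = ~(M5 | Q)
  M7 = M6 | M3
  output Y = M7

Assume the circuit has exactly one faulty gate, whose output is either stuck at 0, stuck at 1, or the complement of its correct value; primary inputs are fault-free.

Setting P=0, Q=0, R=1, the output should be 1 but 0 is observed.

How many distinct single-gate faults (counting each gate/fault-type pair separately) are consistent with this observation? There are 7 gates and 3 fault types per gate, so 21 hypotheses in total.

Fault-free: M1=1, M2=1, M3=0, M4=0, M5=0, M6=1, M7=1 → 1. Observed 0.
  M1: none of the 3 fault types match ✗
  M2: none of the 3 fault types match ✗
  M3: none of the 3 fault types match ✗
  M4: none of the 3 fault types match ✗
  M5: stuck-at-1, inverted output ✓; others ✗
  M6: stuck-at-0, inverted output ✓; others ✗
  M7: stuck-at-0, inverted output ✓; others ✗
Consistent faults: {M5 stuck-at-1, M5 inverted output, M6 stuck-at-0, M6 inverted output, M7 stuck-at-0, M7 inverted output} — 6 in all.

6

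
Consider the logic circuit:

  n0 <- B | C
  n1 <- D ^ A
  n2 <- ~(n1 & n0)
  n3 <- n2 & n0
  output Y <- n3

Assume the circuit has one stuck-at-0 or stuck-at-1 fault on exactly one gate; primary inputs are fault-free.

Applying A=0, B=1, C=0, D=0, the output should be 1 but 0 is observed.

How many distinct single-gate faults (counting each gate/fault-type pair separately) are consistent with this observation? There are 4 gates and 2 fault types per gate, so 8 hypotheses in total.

4

Fault-free: n0=1, n1=0, n2=1, n3=1 → 1. Observed 0.
  n0 stuck-at-0: output 0 ✓
  n0 stuck-at-1: output 1 ✗
  n1 stuck-at-0: output 1 ✗
  n1 stuck-at-1: output 0 ✓
  n2 stuck-at-0: output 0 ✓
  n2 stuck-at-1: output 1 ✗
  n3 stuck-at-0: output 0 ✓
  n3 stuck-at-1: output 1 ✗
Consistent faults: {n0 stuck-at-0, n1 stuck-at-1, n2 stuck-at-0, n3 stuck-at-0} — 4 in all.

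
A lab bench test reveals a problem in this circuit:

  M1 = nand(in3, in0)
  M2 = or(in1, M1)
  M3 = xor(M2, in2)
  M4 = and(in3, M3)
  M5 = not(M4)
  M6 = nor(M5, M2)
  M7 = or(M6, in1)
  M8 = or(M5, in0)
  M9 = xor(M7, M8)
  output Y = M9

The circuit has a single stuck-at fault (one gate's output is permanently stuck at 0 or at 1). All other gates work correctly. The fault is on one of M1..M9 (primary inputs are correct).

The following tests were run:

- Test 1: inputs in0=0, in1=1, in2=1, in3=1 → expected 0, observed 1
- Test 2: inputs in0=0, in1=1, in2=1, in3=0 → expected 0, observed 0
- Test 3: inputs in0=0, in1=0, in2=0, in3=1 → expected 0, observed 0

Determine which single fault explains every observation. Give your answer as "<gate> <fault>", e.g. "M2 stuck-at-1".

M3 stuck-at-1

Fault-free values for test 1 (in0=0, in1=1, in2=1, in3=1): M1=1, M2=1, M3=0, M4=0, M5=1, M6=0, M7=1, M8=1, M9=0, giving Y=0. Observed 1.
Test 1: faults giving observed 1 are {M2 stuck-at-0, M3 stuck-at-1, M4 stuck-at-1, M5 stuck-at-0, M7 stuck-at-0, M8 stuck-at-0, M9 stuck-at-1}.
Test 2 (in0=0, in1=1, in2=1, in3=0): fault-free M1=1, M2=1, M3=0, M4=0, M5=1, M6=0, M7=1, M8=1, M9=0 → 0; observed 0. Eliminates M4 stuck-at-1, M5 stuck-at-0, M7 stuck-at-0, M8 stuck-at-0, M9 stuck-at-1.
Test 3 (in0=0, in1=0, in2=0, in3=1): fault-free M1=1, M2=1, M3=1, M4=1, M5=0, M6=0, M7=0, M8=0, M9=0 → 0; observed 0. Eliminates M2 stuck-at-0.
Only M3 stuck-at-1 is consistent with every test.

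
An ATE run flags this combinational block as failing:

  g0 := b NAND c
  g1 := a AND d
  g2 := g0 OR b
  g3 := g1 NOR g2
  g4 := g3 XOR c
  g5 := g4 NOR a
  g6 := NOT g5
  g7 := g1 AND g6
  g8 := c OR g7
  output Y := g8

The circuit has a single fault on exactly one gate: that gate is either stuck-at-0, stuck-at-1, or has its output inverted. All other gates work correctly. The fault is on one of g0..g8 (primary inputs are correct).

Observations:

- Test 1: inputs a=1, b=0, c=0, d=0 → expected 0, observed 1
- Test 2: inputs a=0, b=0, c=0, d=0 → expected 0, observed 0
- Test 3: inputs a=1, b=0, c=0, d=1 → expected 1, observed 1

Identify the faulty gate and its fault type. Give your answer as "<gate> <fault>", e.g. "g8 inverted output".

Fault-free values for test 1 (a=1, b=0, c=0, d=0): g0=1, g1=0, g2=1, g3=0, g4=0, g5=0, g6=1, g7=0, g8=0, giving Y=0. Observed 1.
Test 1: faults giving observed 1 are {g1 stuck-at-1, g1 inverted output, g7 stuck-at-1, g7 inverted output, g8 stuck-at-1, g8 inverted output}.
Test 2 (a=0, b=0, c=0, d=0): fault-free g0=1, g1=0, g2=1, g3=0, g4=0, g5=1, g6=0, g7=0, g8=0 → 0; observed 0. Eliminates g7 stuck-at-1, g7 inverted output, g8 stuck-at-1, g8 inverted output.
Test 3 (a=1, b=0, c=0, d=1): fault-free g0=1, g1=1, g2=1, g3=0, g4=0, g5=0, g6=1, g7=1, g8=1 → 1; observed 1. Eliminates g1 inverted output.
Only g1 stuck-at-1 is consistent with every test.

g1 stuck-at-1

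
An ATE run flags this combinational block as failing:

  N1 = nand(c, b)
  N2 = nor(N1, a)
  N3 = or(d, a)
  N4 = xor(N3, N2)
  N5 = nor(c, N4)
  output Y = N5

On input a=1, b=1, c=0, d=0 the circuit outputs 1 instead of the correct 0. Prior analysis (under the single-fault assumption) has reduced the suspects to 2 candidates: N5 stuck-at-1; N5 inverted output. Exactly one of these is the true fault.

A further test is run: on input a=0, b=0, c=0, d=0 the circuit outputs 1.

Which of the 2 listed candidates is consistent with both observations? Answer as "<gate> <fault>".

N5 stuck-at-1

Evaluate each candidate on input a=0, b=0, c=0, d=0:
  N5 stuck-at-1: N1=1, N2=0, N3=0, N4=0, N5=1 [stuck-at-1] → 1 — matches
  N5 inverted output: N1=1, N2=0, N3=0, N4=0, N5=0 [inverted output] → 0 — eliminated
Only N5 stuck-at-1 reproduces the observed 1.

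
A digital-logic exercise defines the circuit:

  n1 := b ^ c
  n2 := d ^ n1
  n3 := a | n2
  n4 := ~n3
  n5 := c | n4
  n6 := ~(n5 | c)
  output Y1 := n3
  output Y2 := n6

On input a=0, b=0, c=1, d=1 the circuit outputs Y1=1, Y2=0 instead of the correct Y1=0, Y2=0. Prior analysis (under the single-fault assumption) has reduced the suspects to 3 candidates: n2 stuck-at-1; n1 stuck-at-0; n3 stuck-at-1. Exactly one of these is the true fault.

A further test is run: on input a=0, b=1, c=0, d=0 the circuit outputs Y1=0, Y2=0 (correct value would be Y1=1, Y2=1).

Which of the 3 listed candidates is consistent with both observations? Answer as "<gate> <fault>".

Evaluate each candidate on input a=0, b=1, c=0, d=0:
  n2 stuck-at-1: n1=1, n2=1 [stuck-at-1], n3=1, n4=0, n5=0, n6=1 → Y1=1, Y2=1 — eliminated
  n1 stuck-at-0: n1=0 [stuck-at-0], n2=0, n3=0, n4=1, n5=1, n6=0 → Y1=0, Y2=0 — matches
  n3 stuck-at-1: n1=1, n2=1, n3=1 [stuck-at-1], n4=0, n5=0, n6=1 → Y1=1, Y2=1 — eliminated
Only n1 stuck-at-0 reproduces the observed Y1=0, Y2=0.

n1 stuck-at-0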